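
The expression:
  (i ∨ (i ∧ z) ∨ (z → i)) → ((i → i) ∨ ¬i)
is always true.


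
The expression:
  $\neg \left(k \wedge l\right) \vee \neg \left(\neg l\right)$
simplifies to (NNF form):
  $\text{True}$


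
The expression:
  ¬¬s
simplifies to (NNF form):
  s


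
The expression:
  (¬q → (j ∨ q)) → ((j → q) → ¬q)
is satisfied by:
  {q: False}


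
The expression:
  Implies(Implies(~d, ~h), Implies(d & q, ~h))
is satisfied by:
  {h: False, q: False, d: False}
  {d: True, h: False, q: False}
  {q: True, h: False, d: False}
  {d: True, q: True, h: False}
  {h: True, d: False, q: False}
  {d: True, h: True, q: False}
  {q: True, h: True, d: False}


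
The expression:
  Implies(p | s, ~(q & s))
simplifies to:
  ~q | ~s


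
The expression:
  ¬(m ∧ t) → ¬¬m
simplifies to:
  m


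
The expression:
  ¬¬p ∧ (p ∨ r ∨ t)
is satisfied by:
  {p: True}


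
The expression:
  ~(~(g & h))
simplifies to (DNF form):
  g & h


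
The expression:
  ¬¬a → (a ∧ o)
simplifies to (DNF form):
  o ∨ ¬a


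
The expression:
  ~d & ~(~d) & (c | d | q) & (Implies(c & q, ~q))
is never true.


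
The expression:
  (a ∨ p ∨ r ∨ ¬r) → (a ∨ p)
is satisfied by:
  {a: True, p: True}
  {a: True, p: False}
  {p: True, a: False}


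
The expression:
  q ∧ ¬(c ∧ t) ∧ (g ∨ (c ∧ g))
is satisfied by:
  {q: True, g: True, c: False, t: False}
  {t: True, q: True, g: True, c: False}
  {c: True, q: True, g: True, t: False}


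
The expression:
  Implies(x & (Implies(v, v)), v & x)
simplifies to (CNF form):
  v | ~x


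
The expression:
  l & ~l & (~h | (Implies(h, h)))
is never true.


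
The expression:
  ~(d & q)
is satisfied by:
  {q: False, d: False}
  {d: True, q: False}
  {q: True, d: False}


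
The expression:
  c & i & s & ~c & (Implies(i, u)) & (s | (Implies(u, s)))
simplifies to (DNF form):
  False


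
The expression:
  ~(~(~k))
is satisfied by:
  {k: False}


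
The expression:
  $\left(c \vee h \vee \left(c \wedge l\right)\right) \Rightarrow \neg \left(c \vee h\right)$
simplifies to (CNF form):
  $\neg c \wedge \neg h$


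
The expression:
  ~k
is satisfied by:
  {k: False}


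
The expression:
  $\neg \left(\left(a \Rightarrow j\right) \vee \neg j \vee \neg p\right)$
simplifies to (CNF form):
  $\text{False}$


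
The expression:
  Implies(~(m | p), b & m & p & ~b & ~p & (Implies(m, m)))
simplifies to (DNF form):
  m | p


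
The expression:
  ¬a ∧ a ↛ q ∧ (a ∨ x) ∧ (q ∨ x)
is never true.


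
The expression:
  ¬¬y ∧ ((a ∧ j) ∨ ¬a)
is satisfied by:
  {j: True, y: True, a: False}
  {y: True, a: False, j: False}
  {a: True, j: True, y: True}


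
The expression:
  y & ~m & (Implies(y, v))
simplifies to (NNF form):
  v & y & ~m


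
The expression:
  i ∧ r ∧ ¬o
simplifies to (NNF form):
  i ∧ r ∧ ¬o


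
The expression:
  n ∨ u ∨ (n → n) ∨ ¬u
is always true.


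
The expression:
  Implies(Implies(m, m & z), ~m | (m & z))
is always true.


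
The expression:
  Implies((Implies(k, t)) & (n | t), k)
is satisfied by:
  {k: True, n: False, t: False}
  {k: True, t: True, n: False}
  {k: True, n: True, t: False}
  {k: True, t: True, n: True}
  {t: False, n: False, k: False}


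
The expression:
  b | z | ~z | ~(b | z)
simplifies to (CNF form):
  True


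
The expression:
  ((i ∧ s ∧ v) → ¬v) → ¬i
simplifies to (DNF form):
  (s ∧ v) ∨ ¬i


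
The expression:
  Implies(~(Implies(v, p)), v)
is always true.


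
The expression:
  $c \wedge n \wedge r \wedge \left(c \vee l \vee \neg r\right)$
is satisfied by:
  {r: True, c: True, n: True}


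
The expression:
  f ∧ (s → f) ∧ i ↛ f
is never true.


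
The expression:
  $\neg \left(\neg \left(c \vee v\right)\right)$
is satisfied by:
  {c: True, v: True}
  {c: True, v: False}
  {v: True, c: False}


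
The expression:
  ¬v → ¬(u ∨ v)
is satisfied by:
  {v: True, u: False}
  {u: False, v: False}
  {u: True, v: True}


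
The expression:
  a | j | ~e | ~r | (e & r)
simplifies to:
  True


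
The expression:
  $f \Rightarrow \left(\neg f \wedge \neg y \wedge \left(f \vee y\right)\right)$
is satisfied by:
  {f: False}


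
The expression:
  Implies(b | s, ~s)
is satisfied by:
  {s: False}


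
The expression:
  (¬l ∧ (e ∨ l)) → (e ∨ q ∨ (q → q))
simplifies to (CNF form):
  True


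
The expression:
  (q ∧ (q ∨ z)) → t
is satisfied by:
  {t: True, q: False}
  {q: False, t: False}
  {q: True, t: True}


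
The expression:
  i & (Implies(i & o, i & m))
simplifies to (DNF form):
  (i & m) | (i & ~o)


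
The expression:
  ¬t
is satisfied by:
  {t: False}


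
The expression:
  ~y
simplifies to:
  ~y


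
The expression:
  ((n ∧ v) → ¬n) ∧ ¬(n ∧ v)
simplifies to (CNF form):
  ¬n ∨ ¬v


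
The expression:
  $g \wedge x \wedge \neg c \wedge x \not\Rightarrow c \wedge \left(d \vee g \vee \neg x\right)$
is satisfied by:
  {x: True, g: True, c: False}


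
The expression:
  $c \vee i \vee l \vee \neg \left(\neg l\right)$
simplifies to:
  $c \vee i \vee l$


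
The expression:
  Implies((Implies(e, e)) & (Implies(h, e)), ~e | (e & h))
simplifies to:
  h | ~e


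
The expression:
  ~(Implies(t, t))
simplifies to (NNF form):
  False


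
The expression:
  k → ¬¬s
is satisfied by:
  {s: True, k: False}
  {k: False, s: False}
  {k: True, s: True}


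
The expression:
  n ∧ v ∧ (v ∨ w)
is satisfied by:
  {n: True, v: True}


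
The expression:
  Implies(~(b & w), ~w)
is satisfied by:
  {b: True, w: False}
  {w: False, b: False}
  {w: True, b: True}


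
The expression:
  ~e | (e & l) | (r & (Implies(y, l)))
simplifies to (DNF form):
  l | ~e | (r & ~y)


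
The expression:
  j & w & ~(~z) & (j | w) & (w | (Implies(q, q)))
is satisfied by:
  {z: True, j: True, w: True}


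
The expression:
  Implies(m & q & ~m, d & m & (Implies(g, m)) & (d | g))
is always true.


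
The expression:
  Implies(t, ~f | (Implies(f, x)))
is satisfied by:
  {x: True, t: False, f: False}
  {t: False, f: False, x: False}
  {f: True, x: True, t: False}
  {f: True, t: False, x: False}
  {x: True, t: True, f: False}
  {t: True, x: False, f: False}
  {f: True, t: True, x: True}


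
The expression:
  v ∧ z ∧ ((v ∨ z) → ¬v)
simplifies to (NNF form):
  False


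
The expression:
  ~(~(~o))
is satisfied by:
  {o: False}


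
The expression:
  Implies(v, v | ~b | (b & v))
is always true.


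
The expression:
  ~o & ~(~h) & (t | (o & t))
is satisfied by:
  {t: True, h: True, o: False}


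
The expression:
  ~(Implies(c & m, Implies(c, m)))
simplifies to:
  False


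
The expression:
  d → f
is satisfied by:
  {f: True, d: False}
  {d: False, f: False}
  {d: True, f: True}


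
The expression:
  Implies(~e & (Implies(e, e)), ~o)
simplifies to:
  e | ~o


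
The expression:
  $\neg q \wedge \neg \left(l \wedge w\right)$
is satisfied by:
  {q: False, l: False, w: False}
  {w: True, q: False, l: False}
  {l: True, q: False, w: False}


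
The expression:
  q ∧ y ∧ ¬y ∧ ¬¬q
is never true.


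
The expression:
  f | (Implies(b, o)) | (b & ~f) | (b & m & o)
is always true.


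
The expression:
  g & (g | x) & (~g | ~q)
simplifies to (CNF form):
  g & ~q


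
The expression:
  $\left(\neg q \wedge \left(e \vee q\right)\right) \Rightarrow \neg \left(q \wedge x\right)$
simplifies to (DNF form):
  $\text{True}$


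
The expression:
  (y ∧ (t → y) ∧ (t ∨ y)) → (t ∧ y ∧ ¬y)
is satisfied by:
  {y: False}


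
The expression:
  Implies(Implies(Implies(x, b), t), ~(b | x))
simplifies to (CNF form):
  (b | ~b) & (b | ~x) & (~b | ~t) & (~t | ~x)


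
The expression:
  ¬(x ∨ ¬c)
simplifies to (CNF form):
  c ∧ ¬x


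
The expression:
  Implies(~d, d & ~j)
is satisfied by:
  {d: True}


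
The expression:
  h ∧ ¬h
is never true.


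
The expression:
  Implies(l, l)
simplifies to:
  True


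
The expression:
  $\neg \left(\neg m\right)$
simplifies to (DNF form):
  $m$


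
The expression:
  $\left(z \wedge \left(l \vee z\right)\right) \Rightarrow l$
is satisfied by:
  {l: True, z: False}
  {z: False, l: False}
  {z: True, l: True}


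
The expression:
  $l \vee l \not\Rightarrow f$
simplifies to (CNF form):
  $l$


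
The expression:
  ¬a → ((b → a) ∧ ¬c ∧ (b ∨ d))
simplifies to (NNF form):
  a ∨ (d ∧ ¬b ∧ ¬c)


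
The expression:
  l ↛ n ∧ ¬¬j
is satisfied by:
  {j: True, l: True, n: False}


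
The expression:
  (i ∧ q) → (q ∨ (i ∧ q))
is always true.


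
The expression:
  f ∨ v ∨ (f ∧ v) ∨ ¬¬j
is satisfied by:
  {v: True, f: True, j: True}
  {v: True, f: True, j: False}
  {v: True, j: True, f: False}
  {v: True, j: False, f: False}
  {f: True, j: True, v: False}
  {f: True, j: False, v: False}
  {j: True, f: False, v: False}


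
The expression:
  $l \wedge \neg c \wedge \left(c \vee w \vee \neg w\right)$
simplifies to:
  $l \wedge \neg c$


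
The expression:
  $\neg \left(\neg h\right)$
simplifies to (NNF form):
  $h$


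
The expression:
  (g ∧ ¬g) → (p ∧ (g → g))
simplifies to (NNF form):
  True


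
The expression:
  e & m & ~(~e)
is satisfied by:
  {m: True, e: True}


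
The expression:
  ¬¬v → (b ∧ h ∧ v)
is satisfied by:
  {h: True, b: True, v: False}
  {h: True, b: False, v: False}
  {b: True, h: False, v: False}
  {h: False, b: False, v: False}
  {v: True, h: True, b: True}


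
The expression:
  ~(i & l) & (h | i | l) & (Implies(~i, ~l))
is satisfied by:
  {i: True, h: True, l: False}
  {i: True, h: False, l: False}
  {h: True, i: False, l: False}


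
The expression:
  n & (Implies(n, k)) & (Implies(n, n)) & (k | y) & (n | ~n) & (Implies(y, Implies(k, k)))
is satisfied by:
  {n: True, k: True}


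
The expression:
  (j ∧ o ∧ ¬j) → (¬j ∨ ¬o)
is always true.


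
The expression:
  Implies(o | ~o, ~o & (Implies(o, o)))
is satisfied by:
  {o: False}


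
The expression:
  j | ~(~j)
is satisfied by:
  {j: True}


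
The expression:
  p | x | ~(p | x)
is always true.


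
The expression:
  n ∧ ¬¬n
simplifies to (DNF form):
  n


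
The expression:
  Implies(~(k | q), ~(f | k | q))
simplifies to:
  k | q | ~f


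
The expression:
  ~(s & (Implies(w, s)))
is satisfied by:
  {s: False}


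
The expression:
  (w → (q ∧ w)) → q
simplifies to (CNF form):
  q ∨ w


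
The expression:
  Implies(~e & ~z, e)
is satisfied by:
  {z: True, e: True}
  {z: True, e: False}
  {e: True, z: False}


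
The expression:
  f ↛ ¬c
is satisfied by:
  {c: True, f: True}


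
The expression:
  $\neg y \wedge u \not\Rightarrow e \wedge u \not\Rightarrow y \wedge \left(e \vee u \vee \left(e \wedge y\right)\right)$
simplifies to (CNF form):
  $u \wedge \neg e \wedge \neg y$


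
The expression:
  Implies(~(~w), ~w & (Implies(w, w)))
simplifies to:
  ~w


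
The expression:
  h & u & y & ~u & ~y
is never true.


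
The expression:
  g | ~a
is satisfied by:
  {g: True, a: False}
  {a: False, g: False}
  {a: True, g: True}


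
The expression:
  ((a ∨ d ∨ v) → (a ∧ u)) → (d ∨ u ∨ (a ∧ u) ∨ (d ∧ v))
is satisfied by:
  {a: True, d: True, v: True, u: True}
  {a: True, d: True, v: True, u: False}
  {a: True, d: True, u: True, v: False}
  {a: True, d: True, u: False, v: False}
  {a: True, v: True, u: True, d: False}
  {a: True, v: True, u: False, d: False}
  {a: True, v: False, u: True, d: False}
  {a: True, v: False, u: False, d: False}
  {d: True, v: True, u: True, a: False}
  {d: True, v: True, u: False, a: False}
  {d: True, u: True, v: False, a: False}
  {d: True, u: False, v: False, a: False}
  {v: True, u: True, d: False, a: False}
  {v: True, d: False, u: False, a: False}
  {u: True, d: False, v: False, a: False}


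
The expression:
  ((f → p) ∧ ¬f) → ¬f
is always true.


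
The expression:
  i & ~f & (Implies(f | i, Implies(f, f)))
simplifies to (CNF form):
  i & ~f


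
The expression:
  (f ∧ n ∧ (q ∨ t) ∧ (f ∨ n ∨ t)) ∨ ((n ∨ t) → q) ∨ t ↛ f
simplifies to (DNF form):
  q ∨ (n ∧ t) ∨ (¬f ∧ ¬n) ∨ (¬n ∧ ¬t)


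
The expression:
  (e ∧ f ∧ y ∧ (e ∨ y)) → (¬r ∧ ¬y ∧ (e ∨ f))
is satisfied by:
  {e: False, y: False, f: False}
  {f: True, e: False, y: False}
  {y: True, e: False, f: False}
  {f: True, y: True, e: False}
  {e: True, f: False, y: False}
  {f: True, e: True, y: False}
  {y: True, e: True, f: False}


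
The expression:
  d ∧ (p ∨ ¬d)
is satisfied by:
  {p: True, d: True}


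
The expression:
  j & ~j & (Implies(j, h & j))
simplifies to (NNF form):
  False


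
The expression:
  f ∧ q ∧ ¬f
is never true.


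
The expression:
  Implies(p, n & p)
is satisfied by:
  {n: True, p: False}
  {p: False, n: False}
  {p: True, n: True}


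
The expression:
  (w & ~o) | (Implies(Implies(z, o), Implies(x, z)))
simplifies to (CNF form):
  (w | z | ~x) & (z | ~o | ~x)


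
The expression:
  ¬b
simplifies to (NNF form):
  ¬b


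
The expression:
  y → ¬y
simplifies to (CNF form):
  ¬y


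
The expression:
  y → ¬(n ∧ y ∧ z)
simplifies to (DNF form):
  ¬n ∨ ¬y ∨ ¬z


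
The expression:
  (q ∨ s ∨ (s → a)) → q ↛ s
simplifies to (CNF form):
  q ∧ ¬s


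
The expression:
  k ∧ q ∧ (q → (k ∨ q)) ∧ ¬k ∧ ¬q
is never true.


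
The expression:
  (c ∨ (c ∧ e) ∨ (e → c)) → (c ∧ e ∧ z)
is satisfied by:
  {e: True, z: True, c: False}
  {e: True, c: False, z: False}
  {e: True, z: True, c: True}


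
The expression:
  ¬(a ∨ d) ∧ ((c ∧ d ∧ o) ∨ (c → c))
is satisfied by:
  {d: False, a: False}


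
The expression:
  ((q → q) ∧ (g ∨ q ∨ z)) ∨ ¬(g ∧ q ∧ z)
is always true.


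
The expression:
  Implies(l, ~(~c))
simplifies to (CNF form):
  c | ~l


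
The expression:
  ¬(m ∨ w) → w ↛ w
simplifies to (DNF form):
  m ∨ w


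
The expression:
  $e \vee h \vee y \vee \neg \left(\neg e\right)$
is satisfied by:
  {y: True, e: True, h: True}
  {y: True, e: True, h: False}
  {y: True, h: True, e: False}
  {y: True, h: False, e: False}
  {e: True, h: True, y: False}
  {e: True, h: False, y: False}
  {h: True, e: False, y: False}


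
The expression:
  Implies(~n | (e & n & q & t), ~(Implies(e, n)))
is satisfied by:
  {n: True, e: False, t: False, q: False}
  {q: True, n: True, e: False, t: False}
  {n: True, t: True, e: False, q: False}
  {q: True, n: True, t: True, e: False}
  {n: True, e: True, t: False, q: False}
  {n: True, q: True, e: True, t: False}
  {n: True, t: True, e: True, q: False}
  {e: True, q: False, t: False, n: False}
  {q: True, e: True, t: False, n: False}
  {t: True, e: True, q: False, n: False}
  {q: True, t: True, e: True, n: False}


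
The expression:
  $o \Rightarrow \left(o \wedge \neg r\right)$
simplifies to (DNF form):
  $\neg o \vee \neg r$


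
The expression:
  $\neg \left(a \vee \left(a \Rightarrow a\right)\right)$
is never true.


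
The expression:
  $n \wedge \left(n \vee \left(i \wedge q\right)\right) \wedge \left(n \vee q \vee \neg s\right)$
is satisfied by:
  {n: True}


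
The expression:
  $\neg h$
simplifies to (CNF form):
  $\neg h$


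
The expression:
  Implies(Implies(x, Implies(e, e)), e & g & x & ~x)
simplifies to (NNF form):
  False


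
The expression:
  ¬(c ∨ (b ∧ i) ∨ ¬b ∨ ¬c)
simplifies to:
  False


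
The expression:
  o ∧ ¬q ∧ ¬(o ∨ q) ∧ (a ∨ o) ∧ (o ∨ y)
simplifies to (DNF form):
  False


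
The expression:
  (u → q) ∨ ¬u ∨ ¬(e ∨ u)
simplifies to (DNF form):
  q ∨ ¬u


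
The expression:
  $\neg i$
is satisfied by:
  {i: False}


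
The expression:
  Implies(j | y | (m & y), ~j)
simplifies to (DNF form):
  ~j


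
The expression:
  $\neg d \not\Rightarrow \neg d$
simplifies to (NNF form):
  $\text{False}$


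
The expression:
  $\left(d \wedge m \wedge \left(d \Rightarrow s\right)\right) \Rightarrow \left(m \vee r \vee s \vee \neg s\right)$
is always true.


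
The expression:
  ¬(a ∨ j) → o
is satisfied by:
  {a: True, o: True, j: True}
  {a: True, o: True, j: False}
  {a: True, j: True, o: False}
  {a: True, j: False, o: False}
  {o: True, j: True, a: False}
  {o: True, j: False, a: False}
  {j: True, o: False, a: False}


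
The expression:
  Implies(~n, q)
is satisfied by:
  {n: True, q: True}
  {n: True, q: False}
  {q: True, n: False}


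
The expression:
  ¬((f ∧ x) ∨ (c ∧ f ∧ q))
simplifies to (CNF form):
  (¬f ∨ ¬x) ∧ (¬c ∨ ¬f ∨ ¬q) ∧ (¬c ∨ ¬f ∨ ¬x) ∧ (¬f ∨ ¬q ∨ ¬x)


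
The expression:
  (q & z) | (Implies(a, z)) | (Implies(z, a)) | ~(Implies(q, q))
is always true.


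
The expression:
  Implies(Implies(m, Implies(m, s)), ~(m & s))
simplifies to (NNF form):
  ~m | ~s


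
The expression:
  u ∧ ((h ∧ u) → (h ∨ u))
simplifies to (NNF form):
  u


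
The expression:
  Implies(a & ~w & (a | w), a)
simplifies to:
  True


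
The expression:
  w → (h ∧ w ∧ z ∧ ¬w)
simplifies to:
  ¬w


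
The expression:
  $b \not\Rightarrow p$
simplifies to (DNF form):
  $b \wedge \neg p$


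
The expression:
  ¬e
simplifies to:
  ¬e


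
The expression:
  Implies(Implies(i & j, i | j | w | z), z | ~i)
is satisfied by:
  {z: True, i: False}
  {i: False, z: False}
  {i: True, z: True}


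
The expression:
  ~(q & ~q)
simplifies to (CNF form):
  True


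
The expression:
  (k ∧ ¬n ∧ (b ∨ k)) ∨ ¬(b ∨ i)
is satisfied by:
  {k: True, b: False, n: False, i: False}
  {i: False, b: False, k: False, n: False}
  {i: True, k: True, b: False, n: False}
  {n: True, k: True, i: False, b: False}
  {n: True, i: False, b: False, k: False}
  {k: True, b: True, n: False, i: False}
  {i: True, k: True, b: True, n: False}


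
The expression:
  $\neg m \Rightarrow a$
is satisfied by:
  {a: True, m: True}
  {a: True, m: False}
  {m: True, a: False}


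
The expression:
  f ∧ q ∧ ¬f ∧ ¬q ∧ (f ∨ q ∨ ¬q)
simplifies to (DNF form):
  False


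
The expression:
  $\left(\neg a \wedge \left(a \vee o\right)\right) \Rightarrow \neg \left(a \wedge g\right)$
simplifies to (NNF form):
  $\text{True}$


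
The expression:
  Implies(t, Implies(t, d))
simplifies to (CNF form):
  d | ~t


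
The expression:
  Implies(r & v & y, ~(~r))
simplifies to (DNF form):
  True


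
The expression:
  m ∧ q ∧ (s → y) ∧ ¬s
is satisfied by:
  {m: True, q: True, s: False}


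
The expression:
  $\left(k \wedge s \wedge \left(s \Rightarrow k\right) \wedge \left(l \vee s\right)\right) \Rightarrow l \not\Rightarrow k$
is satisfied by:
  {s: False, k: False}
  {k: True, s: False}
  {s: True, k: False}


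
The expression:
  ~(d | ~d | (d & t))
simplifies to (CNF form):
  False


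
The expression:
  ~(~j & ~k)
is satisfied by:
  {k: True, j: True}
  {k: True, j: False}
  {j: True, k: False}


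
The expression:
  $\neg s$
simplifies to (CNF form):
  $\neg s$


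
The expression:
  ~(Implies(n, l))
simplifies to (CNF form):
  n & ~l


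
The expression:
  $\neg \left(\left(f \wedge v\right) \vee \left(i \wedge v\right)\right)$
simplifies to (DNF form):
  $\left(\neg f \wedge \neg i\right) \vee \neg v$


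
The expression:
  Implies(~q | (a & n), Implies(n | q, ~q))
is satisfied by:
  {q: False, n: False, a: False}
  {a: True, q: False, n: False}
  {n: True, q: False, a: False}
  {a: True, n: True, q: False}
  {q: True, a: False, n: False}
  {a: True, q: True, n: False}
  {n: True, q: True, a: False}


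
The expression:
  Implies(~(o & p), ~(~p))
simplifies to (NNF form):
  p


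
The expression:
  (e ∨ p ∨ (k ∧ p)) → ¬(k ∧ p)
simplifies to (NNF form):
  ¬k ∨ ¬p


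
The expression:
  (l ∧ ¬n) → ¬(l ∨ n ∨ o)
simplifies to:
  n ∨ ¬l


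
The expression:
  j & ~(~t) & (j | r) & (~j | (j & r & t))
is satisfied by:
  {t: True, j: True, r: True}


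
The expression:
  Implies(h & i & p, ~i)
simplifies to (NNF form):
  ~h | ~i | ~p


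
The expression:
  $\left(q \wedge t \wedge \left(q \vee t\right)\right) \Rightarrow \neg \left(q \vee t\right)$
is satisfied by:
  {t: False, q: False}
  {q: True, t: False}
  {t: True, q: False}


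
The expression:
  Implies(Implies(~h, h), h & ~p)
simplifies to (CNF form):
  ~h | ~p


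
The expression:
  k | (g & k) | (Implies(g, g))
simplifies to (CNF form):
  True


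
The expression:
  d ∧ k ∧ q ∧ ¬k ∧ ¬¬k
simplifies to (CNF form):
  False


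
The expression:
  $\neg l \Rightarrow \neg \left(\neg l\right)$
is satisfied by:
  {l: True}


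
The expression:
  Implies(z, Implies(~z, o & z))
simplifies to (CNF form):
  True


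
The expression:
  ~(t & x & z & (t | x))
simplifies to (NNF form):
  ~t | ~x | ~z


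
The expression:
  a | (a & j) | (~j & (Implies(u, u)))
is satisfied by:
  {a: True, j: False}
  {j: False, a: False}
  {j: True, a: True}


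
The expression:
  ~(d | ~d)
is never true.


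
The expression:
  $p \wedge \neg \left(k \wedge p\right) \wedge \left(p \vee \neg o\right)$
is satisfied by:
  {p: True, k: False}


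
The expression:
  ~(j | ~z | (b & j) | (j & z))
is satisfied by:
  {z: True, j: False}


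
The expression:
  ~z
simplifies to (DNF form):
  ~z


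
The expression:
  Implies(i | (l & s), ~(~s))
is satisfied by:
  {s: True, i: False}
  {i: False, s: False}
  {i: True, s: True}


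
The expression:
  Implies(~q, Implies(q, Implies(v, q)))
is always true.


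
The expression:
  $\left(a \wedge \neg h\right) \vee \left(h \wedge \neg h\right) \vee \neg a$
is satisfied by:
  {h: False, a: False}
  {a: True, h: False}
  {h: True, a: False}


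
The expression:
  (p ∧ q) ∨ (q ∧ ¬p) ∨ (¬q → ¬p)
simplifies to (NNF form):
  q ∨ ¬p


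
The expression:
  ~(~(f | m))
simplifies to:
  f | m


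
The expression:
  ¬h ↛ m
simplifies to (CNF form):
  ¬h ∧ ¬m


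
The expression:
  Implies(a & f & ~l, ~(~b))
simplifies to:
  b | l | ~a | ~f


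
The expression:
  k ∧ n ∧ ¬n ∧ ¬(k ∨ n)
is never true.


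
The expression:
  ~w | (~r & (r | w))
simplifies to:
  ~r | ~w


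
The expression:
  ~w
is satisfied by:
  {w: False}


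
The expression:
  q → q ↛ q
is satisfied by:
  {q: False}


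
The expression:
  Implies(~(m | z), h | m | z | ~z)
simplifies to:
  True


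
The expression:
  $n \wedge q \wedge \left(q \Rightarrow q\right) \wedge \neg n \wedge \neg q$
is never true.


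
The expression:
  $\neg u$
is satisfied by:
  {u: False}


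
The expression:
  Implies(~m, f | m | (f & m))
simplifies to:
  f | m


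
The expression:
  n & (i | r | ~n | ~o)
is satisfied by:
  {r: True, i: True, n: True, o: False}
  {r: True, n: True, o: False, i: False}
  {i: True, n: True, o: False, r: False}
  {n: True, i: False, o: False, r: False}
  {r: True, o: True, n: True, i: True}
  {r: True, o: True, n: True, i: False}
  {o: True, n: True, i: True, r: False}


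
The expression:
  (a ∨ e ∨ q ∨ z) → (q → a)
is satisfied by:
  {a: True, q: False}
  {q: False, a: False}
  {q: True, a: True}


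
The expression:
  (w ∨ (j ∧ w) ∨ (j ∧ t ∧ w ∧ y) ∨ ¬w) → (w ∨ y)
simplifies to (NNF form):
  w ∨ y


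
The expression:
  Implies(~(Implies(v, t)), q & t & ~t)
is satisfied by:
  {t: True, v: False}
  {v: False, t: False}
  {v: True, t: True}


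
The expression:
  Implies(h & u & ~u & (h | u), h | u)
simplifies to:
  True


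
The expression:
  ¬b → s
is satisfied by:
  {b: True, s: True}
  {b: True, s: False}
  {s: True, b: False}


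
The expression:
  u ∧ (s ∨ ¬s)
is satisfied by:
  {u: True}


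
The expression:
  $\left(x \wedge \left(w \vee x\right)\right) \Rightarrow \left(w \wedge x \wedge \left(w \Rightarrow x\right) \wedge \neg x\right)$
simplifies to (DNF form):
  $\neg x$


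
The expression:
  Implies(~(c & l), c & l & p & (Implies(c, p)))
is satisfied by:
  {c: True, l: True}


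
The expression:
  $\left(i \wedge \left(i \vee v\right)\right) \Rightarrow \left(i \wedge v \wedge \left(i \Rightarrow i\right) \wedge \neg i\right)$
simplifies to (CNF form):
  $\neg i$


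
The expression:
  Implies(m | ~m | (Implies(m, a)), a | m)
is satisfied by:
  {a: True, m: True}
  {a: True, m: False}
  {m: True, a: False}


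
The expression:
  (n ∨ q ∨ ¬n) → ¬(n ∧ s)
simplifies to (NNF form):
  ¬n ∨ ¬s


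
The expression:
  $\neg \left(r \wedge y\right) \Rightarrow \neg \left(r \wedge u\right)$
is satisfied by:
  {y: True, u: False, r: False}
  {u: False, r: False, y: False}
  {r: True, y: True, u: False}
  {r: True, u: False, y: False}
  {y: True, u: True, r: False}
  {u: True, y: False, r: False}
  {r: True, u: True, y: True}


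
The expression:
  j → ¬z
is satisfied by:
  {z: False, j: False}
  {j: True, z: False}
  {z: True, j: False}


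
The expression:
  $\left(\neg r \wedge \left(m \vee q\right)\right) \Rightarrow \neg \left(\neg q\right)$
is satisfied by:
  {r: True, q: True, m: False}
  {r: True, m: False, q: False}
  {q: True, m: False, r: False}
  {q: False, m: False, r: False}
  {r: True, q: True, m: True}
  {r: True, m: True, q: False}
  {q: True, m: True, r: False}


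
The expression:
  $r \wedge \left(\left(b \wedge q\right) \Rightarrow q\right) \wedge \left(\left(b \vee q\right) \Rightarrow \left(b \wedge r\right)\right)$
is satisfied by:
  {r: True, b: True, q: False}
  {r: True, q: False, b: False}
  {r: True, b: True, q: True}


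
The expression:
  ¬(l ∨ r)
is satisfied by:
  {r: False, l: False}


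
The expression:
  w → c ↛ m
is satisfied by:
  {c: True, w: False, m: False}
  {c: False, w: False, m: False}
  {m: True, c: True, w: False}
  {m: True, c: False, w: False}
  {w: True, c: True, m: False}


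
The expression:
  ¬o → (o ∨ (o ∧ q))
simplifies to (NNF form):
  o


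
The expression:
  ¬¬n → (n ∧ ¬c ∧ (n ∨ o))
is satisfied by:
  {c: False, n: False}
  {n: True, c: False}
  {c: True, n: False}


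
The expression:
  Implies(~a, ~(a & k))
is always true.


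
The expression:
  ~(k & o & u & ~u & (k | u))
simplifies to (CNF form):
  True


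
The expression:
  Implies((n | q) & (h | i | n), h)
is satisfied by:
  {h: True, n: False, q: False, i: False}
  {i: True, h: True, n: False, q: False}
  {q: True, h: True, n: False, i: False}
  {i: True, q: True, h: True, n: False}
  {h: True, n: True, i: False, q: False}
  {i: True, h: True, n: True, q: False}
  {q: True, h: True, n: True, i: False}
  {i: True, q: True, h: True, n: True}
  {q: False, n: False, h: False, i: False}
  {i: True, q: False, n: False, h: False}
  {q: True, i: False, n: False, h: False}


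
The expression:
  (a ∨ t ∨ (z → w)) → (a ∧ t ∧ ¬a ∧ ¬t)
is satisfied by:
  {z: True, w: False, t: False, a: False}


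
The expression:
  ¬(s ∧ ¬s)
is always true.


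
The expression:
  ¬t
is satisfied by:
  {t: False}


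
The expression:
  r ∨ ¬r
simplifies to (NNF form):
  True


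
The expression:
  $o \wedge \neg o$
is never true.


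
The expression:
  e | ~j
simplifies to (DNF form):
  e | ~j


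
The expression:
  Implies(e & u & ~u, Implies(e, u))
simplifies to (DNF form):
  True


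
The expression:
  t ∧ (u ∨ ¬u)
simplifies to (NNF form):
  t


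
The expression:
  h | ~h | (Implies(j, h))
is always true.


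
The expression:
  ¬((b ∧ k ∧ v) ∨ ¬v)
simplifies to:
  v ∧ (¬b ∨ ¬k)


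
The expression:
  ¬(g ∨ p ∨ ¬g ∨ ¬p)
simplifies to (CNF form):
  False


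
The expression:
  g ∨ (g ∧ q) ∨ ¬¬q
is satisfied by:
  {q: True, g: True}
  {q: True, g: False}
  {g: True, q: False}


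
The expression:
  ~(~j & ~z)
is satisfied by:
  {z: True, j: True}
  {z: True, j: False}
  {j: True, z: False}


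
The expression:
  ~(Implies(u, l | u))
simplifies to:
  False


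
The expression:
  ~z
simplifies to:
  ~z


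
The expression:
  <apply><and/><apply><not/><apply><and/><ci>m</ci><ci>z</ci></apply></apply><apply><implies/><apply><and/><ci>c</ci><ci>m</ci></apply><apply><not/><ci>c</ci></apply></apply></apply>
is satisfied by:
  {c: False, m: False, z: False}
  {z: True, c: False, m: False}
  {c: True, z: False, m: False}
  {z: True, c: True, m: False}
  {m: True, z: False, c: False}


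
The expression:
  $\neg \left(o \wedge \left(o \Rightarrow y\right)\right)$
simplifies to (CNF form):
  $\neg o \vee \neg y$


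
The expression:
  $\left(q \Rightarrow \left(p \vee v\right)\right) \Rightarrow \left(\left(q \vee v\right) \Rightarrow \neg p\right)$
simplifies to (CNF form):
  $\left(\neg p \vee \neg q\right) \wedge \left(\neg p \vee \neg v\right)$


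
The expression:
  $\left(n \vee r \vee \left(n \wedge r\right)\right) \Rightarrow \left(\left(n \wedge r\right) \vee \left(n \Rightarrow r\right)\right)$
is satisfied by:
  {r: True, n: False}
  {n: False, r: False}
  {n: True, r: True}


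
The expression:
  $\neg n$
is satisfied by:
  {n: False}


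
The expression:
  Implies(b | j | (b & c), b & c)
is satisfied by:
  {c: True, b: False, j: False}
  {c: False, b: False, j: False}
  {b: True, c: True, j: False}
  {j: True, b: True, c: True}


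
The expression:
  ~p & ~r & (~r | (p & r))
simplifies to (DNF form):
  ~p & ~r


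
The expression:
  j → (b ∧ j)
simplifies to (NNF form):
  b ∨ ¬j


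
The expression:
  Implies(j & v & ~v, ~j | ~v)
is always true.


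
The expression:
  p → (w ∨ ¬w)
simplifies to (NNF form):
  True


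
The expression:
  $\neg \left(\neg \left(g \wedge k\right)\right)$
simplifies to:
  $g \wedge k$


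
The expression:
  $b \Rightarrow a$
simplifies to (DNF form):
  $a \vee \neg b$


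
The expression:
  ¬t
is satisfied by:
  {t: False}


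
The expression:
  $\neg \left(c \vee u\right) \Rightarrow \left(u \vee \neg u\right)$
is always true.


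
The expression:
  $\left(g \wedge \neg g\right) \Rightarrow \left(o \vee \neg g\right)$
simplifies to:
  $\text{True}$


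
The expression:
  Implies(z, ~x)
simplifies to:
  ~x | ~z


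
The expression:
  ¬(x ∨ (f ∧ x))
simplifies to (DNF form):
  ¬x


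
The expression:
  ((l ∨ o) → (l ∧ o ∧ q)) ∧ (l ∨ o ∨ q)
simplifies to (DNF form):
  (l ∧ o ∧ q) ∨ (l ∧ q ∧ ¬l) ∨ (o ∧ q ∧ ¬o) ∨ (q ∧ ¬l ∧ ¬o)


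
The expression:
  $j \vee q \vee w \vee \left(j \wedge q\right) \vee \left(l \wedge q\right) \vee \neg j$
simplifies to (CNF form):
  $\text{True}$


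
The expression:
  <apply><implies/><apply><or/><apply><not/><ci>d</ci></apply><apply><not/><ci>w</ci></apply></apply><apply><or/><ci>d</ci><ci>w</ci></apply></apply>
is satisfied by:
  {d: True, w: True}
  {d: True, w: False}
  {w: True, d: False}


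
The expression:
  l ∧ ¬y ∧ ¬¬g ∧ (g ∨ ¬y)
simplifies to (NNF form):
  g ∧ l ∧ ¬y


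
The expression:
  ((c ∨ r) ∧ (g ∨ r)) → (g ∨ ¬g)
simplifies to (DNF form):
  True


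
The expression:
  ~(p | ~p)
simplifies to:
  False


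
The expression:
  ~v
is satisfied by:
  {v: False}


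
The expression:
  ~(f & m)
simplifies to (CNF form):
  ~f | ~m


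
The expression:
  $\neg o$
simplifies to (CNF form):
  $\neg o$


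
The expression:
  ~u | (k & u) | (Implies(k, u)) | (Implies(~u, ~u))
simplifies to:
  True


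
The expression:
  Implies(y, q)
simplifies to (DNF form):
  q | ~y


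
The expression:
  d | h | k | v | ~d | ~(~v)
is always true.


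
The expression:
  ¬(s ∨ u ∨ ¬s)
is never true.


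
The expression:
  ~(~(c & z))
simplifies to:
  c & z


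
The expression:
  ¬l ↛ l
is always true.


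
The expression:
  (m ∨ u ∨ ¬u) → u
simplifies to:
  u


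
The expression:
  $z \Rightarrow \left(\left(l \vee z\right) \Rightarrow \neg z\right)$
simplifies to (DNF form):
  $\neg z$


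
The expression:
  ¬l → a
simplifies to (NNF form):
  a ∨ l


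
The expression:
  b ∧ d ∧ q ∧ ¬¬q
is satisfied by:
  {b: True, d: True, q: True}


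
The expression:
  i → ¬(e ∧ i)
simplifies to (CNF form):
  ¬e ∨ ¬i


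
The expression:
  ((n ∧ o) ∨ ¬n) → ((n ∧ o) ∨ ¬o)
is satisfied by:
  {n: True, o: False}
  {o: False, n: False}
  {o: True, n: True}


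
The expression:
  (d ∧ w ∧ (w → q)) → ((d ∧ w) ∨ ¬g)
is always true.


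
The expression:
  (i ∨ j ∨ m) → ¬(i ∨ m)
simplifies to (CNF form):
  ¬i ∧ ¬m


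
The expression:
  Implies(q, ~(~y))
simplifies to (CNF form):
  y | ~q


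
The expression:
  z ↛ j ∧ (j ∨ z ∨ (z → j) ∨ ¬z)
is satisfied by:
  {z: True, j: False}


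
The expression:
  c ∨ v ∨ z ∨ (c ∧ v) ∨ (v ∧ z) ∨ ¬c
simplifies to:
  True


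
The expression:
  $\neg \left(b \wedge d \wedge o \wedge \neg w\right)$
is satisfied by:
  {w: True, o: False, d: False, b: False}
  {w: False, o: False, d: False, b: False}
  {b: True, w: True, o: False, d: False}
  {b: True, w: False, o: False, d: False}
  {d: True, w: True, o: False, b: False}
  {d: True, w: False, o: False, b: False}
  {b: True, d: True, w: True, o: False}
  {b: True, d: True, w: False, o: False}
  {o: True, w: True, b: False, d: False}
  {o: True, w: False, b: False, d: False}
  {b: True, o: True, w: True, d: False}
  {b: True, o: True, w: False, d: False}
  {d: True, o: True, w: True, b: False}
  {d: True, o: True, w: False, b: False}
  {d: True, o: True, b: True, w: True}


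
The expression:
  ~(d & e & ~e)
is always true.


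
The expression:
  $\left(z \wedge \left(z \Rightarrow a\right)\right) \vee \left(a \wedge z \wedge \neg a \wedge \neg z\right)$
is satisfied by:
  {a: True, z: True}


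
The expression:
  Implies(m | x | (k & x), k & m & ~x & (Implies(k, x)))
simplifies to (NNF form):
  ~m & ~x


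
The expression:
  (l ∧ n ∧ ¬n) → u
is always true.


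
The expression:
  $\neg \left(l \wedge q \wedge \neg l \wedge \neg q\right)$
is always true.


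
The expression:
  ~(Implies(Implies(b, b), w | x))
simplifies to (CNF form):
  ~w & ~x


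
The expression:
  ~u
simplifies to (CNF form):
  ~u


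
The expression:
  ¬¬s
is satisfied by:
  {s: True}


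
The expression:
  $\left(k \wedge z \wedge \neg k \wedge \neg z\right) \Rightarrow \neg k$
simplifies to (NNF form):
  $\text{True}$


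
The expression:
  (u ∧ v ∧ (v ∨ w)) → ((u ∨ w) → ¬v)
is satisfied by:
  {u: False, v: False}
  {v: True, u: False}
  {u: True, v: False}


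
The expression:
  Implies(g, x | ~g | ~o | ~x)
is always true.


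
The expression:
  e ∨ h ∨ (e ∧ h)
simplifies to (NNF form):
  e ∨ h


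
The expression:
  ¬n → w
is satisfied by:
  {n: True, w: True}
  {n: True, w: False}
  {w: True, n: False}


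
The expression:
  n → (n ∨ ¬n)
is always true.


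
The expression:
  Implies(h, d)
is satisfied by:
  {d: True, h: False}
  {h: False, d: False}
  {h: True, d: True}


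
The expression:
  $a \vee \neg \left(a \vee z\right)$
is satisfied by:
  {a: True, z: False}
  {z: False, a: False}
  {z: True, a: True}


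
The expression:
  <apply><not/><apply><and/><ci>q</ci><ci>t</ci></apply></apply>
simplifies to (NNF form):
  <apply><or/><apply><not/><ci>q</ci></apply><apply><not/><ci>t</ci></apply></apply>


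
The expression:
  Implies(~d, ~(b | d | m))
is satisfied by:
  {d: True, b: False, m: False}
  {d: True, m: True, b: False}
  {d: True, b: True, m: False}
  {d: True, m: True, b: True}
  {m: False, b: False, d: False}


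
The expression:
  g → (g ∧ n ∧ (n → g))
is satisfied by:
  {n: True, g: False}
  {g: False, n: False}
  {g: True, n: True}


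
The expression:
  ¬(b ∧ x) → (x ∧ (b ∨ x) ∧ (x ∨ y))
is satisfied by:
  {x: True}


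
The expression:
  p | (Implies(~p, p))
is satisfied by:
  {p: True}


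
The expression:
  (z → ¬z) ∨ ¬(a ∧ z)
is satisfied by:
  {z: False, a: False}
  {a: True, z: False}
  {z: True, a: False}


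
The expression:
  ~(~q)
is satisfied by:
  {q: True}


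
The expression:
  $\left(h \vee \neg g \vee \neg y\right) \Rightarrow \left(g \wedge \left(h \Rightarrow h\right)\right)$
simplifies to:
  $g$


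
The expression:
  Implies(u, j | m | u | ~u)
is always true.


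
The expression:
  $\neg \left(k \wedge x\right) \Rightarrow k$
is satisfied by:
  {k: True}


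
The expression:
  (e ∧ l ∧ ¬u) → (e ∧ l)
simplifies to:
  True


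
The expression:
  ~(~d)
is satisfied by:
  {d: True}


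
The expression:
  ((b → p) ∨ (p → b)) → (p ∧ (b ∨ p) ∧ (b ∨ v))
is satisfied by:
  {p: True, b: True, v: True}
  {p: True, b: True, v: False}
  {p: True, v: True, b: False}


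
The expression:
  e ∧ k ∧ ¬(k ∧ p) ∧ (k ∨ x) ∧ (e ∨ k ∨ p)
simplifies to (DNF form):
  e ∧ k ∧ ¬p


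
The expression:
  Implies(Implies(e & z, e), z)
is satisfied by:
  {z: True}


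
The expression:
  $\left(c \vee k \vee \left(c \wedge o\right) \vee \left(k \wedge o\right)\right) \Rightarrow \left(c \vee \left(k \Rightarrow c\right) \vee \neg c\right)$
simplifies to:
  $\text{True}$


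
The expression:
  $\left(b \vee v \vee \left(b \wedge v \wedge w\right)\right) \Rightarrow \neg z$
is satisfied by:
  {v: False, z: False, b: False}
  {b: True, v: False, z: False}
  {v: True, b: False, z: False}
  {b: True, v: True, z: False}
  {z: True, b: False, v: False}


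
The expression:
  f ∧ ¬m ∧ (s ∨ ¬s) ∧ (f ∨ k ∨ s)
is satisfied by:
  {f: True, m: False}


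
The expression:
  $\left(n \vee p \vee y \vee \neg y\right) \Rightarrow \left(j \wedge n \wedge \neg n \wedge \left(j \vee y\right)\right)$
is never true.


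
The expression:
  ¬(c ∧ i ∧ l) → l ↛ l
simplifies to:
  c ∧ i ∧ l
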